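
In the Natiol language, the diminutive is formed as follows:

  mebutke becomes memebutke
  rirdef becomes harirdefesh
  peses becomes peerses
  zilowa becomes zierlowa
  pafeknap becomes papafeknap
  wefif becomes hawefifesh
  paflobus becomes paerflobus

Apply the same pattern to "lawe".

"lawe" ends in -e. The one such stem in the data (mebutke → memebutke) repeats the first consonant+vowel as a prefix (as does pafeknap), so the same rule applies.
So lawe → lalawe.

lalawe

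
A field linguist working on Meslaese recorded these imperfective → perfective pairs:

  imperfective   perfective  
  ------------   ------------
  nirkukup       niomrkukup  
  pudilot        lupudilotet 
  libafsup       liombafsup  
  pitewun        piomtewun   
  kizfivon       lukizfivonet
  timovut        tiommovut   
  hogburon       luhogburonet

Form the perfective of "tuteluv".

"tuteluv" has last vowel 'u'. The stems whose last vowel is 'u' (pitewun → piomtewun, nirkukup → niomrkukup, libafsup → liombafsup) insert -om- after the first vowel.
The other pattern: stems whose last vowel is 'o' add lu- … -et around the stem.
So tuteluv → tuomteluv.

tuomteluv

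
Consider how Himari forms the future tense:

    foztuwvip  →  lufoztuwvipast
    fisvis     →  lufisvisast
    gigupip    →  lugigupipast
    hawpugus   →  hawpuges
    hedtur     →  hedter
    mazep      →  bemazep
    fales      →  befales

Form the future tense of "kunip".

lukunipast

"kunip" has last vowel 'i'. The stems whose last vowel is 'i' (foztuwvip → lufoztuwvipast, fisvis → lufisvisast, gigupip → lugigupipast) add lu- … -ast around the stem.
So kunip → lukunipast.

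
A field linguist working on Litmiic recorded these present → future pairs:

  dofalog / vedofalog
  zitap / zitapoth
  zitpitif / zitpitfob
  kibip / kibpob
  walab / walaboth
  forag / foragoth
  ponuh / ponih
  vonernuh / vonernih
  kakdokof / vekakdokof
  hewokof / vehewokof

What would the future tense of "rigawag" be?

kakdokof and zitpitif both end in -f yet inflect differently (vekakdokof, zitpitfob), so the final letter is not what conditions the rule; the last vowel is.
"rigawag" has last vowel 'a'. The stems whose last vowel is 'a' (zitap → zitapoth, forag → foragoth, walab → walaboth) add -oth.
The other patterns: stems whose last vowel is 'u' change the last vowel to 'i'; stems whose last vowel is 'o' add the prefix ve-; stems whose last vowel is 'i' delete the last vowel and add -ob.
So rigawag → rigawagoth.

rigawagoth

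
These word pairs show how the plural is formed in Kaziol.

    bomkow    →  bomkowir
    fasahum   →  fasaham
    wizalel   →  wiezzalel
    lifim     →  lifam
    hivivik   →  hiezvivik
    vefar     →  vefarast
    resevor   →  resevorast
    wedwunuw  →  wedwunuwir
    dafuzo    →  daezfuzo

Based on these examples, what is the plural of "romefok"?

bomkow and resevor both have last vowel 'o' yet inflect differently (bomkowir, resevorast), so the last vowel is not what conditions the rule; the final letter is.
"romefok" ends in -k. The one such stem in the data (hivivik → hiezvivik) inserts -ez- after the first vowel (as do dafuzo, wizalel), so the same rule applies.
So romefok → roezmefok.

roezmefok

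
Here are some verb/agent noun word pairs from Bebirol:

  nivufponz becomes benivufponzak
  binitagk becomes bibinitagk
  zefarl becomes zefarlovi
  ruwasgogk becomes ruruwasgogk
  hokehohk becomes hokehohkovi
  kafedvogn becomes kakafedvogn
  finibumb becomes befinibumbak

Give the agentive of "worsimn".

beworsimnak

binitagk and hokehohk both end in -k yet inflect differently (bibinitagk, hokehohkovi), so the final letter is not what conditions the rule; the second-to-last letter is.
"worsimn" has second-to-last letter 'm'. The one such stem in the data (finibumb → befinibumbak) adds be- … -ak around the stem, so the same rule applies.
The other patterns: stems whose second-to-last letter is 'g' repeat the first consonant+vowel as a prefix; stems whose second-to-last letter is 'h' or 'r' add -ovi.
So worsimn → beworsimnak.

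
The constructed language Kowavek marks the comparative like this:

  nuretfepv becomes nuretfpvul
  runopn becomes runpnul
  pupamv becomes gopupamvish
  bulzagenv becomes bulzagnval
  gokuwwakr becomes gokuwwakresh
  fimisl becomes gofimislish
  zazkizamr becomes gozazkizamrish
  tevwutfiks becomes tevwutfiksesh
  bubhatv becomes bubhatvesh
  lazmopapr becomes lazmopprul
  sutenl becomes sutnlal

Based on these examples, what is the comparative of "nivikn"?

fimisl and sutenl both end in -l yet inflect differently (gofimislish, sutnlal), so the final letter is not what conditions the rule; the second-to-last letter is.
"nivikn" has second-to-last letter 'k'. The stems whose second-to-last letter is 'k' (gokuwwakr → gokuwwakresh, tevwutfiks → tevwutfiksesh) add -esh.
So nivikn → niviknesh.

niviknesh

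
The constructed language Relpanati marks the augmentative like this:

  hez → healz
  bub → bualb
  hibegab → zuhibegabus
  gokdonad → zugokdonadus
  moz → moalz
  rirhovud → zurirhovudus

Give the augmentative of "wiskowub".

zuwiskowubus

"wiskowub" has 3 vowels. The stems with 3 vowels (rirhovud → zurirhovudus, gokdonad → zugokdonadus, hibegab → zuhibegabus) add zu- … -us around the stem.
So wiskowub → zuwiskowubus.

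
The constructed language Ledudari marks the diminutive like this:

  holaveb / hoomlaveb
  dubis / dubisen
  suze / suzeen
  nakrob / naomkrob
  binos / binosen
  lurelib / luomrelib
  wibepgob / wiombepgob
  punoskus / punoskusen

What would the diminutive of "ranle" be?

wibepgob and binos both have last vowel 'o' yet inflect differently (wiombepgob, binosen), so the last vowel is not what conditions the rule; the final letter is.
"ranle" ends in -e. The one such stem in the data (suze → suzeen) adds -en, so the same rule applies.
So ranle → ranleen.

ranleen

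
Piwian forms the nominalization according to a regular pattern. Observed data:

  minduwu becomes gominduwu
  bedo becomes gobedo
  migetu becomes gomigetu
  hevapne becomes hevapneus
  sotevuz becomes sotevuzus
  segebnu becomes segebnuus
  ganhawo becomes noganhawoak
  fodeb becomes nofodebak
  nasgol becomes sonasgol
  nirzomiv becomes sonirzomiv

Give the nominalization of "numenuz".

sonumenuz

ganhawo and bedo both end in -o yet inflect differently (noganhawoak, gobedo), so the final letter is not what conditions the rule; the first letter is.
"numenuz" begins with n-. The stems beginning with n- (nasgol → sonasgol, nirzomiv → sonirzomiv) add the prefix so-.
So numenuz → sonumenuz.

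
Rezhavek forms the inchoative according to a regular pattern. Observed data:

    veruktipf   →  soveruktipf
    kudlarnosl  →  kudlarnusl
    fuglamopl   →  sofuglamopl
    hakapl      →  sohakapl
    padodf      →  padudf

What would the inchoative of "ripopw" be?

fuglamopl and kudlarnosl both end in -l yet inflect differently (sofuglamopl, kudlarnusl), so the final letter is not what conditions the rule; the second-to-last letter is.
"ripopw" has second-to-last letter 'p'. The stems whose second-to-last letter is 'p' (fuglamopl → sofuglamopl, veruktipf → soveruktipf, hakapl → sohakapl) add the prefix so-.
The other pattern: stems whose second-to-last letter is 'd' or 's' change the last vowel to 'u'.
So ripopw → soripopw.

soripopw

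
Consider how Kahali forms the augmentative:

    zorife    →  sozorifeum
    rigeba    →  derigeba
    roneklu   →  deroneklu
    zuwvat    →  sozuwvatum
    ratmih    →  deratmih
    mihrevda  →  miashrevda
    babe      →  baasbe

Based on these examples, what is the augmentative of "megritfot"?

"megritfot" begins with m-. The one such stem in the data (mihrevda → miashrevda) inserts -as- after the first vowel (as does babe), so the same rule applies.
So megritfot → measgritfot.

measgritfot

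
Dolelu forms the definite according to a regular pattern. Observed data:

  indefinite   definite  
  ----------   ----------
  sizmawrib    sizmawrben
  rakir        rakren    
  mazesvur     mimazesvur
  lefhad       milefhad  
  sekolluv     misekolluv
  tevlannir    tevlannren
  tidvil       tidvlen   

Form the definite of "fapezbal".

mifapezbal

"fapezbal" has last vowel 'a'. The one such stem in the data (lefhad → milefhad) adds the prefix mi-, so the same rule applies.
So fapezbal → mifapezbal.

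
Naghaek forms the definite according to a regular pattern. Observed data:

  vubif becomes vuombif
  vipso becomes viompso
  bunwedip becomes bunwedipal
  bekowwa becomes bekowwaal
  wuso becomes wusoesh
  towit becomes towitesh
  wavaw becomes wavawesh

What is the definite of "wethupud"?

wethupudesh

vipso and wuso both end in -o yet inflect differently (viompso, wusoesh), so the final letter is not what conditions the rule; the first letter is.
"wethupud" begins with w-. The stems beginning with w- (wuso → wusoesh, wavaw → wavawesh) add -esh.
So wethupud → wethupudesh.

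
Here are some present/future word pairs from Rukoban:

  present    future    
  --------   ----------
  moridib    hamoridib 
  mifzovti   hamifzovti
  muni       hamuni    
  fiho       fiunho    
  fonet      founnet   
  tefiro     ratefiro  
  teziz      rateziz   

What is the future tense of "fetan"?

fiho and tefiro both end in -o yet inflect differently (fiunho, ratefiro), so the final letter is not what conditions the rule; the first letter is.
"fetan" begins with f-. The stems beginning with f- (fiho → fiunho, fonet → founnet) insert -un- after the first vowel.
The other patterns: stems beginning with m- add the prefix ha-; stems beginning with t- add the prefix ra-.
So fetan → feuntan.

feuntan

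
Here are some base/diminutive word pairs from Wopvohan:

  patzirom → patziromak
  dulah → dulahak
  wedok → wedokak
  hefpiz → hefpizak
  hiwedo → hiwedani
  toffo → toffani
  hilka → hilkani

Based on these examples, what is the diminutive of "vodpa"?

patzirom and hiwedo both have last vowel 'o' yet inflect differently (patziromak, hiwedani), so the last vowel is not what conditions the rule; whether the stem ends in a vowel or a consonant is.
"vodpa" ends in a vowel. The stems ending in a vowel (hiwedo → hiwedani, toffo → toffani, hilka → hilkani) drop the final letter and add -ani.
The other pattern: stems ending in a consonant add -ak.
So vodpa → vodpani.

vodpani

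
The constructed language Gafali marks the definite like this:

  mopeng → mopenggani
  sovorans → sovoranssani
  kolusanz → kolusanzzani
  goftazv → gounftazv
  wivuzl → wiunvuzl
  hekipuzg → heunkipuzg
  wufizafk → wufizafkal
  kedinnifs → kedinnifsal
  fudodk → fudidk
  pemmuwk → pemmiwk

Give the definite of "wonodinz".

mopeng and hekipuzg both end in -g yet inflect differently (mopenggani, heunkipuzg), so the final letter is not what conditions the rule; the second-to-last letter is.
"wonodinz" has second-to-last letter 'n'. The stems whose second-to-last letter is 'n' (mopeng → mopenggani, sovorans → sovoranssani, kolusanz → kolusanzzani) double the final consonant and add -ani.
So wonodinz → wonodinzzani.

wonodinzzani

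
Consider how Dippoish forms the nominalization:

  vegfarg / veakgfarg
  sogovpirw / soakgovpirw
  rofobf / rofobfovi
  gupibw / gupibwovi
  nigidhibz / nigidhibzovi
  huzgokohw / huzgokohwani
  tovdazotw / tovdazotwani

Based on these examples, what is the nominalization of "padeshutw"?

"padeshutw" has second-to-last letter 't'. The one such stem in the data (tovdazotw → tovdazotwani) adds -ani, so the same rule applies.
The other patterns: stems whose second-to-last letter is 'r' insert -ak- after the first vowel; stems whose second-to-last letter is 'b' add -ovi.
So padeshutw → padeshutwani.

padeshutwani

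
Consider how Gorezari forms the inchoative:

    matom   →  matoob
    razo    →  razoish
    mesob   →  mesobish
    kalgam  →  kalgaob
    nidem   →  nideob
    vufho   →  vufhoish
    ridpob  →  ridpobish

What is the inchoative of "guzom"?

matom and vufho both have last vowel 'o' yet inflect differently (matoob, vufhoish), so the last vowel is not what conditions the rule; the final letter is.
"guzom" ends in -m. The stems ending in -m (nidem → nideob, matom → matoob, kalgam → kalgaob) drop the final letter and add -ob.
The other pattern: stems ending in -b or -o add -ish.
So guzom → guzoob.

guzoob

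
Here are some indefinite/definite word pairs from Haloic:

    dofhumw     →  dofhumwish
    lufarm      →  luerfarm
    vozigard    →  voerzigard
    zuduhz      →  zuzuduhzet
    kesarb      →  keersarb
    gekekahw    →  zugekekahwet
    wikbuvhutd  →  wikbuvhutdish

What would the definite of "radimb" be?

gekekahw and dofhumw both end in -w yet inflect differently (zugekekahwet, dofhumwish), so the final letter is not what conditions the rule; the second-to-last letter is.
"radimb" has second-to-last letter 'm'. The one such stem in the data (dofhumw → dofhumwish) adds -ish, so the same rule applies.
So radimb → radimbish.

radimbish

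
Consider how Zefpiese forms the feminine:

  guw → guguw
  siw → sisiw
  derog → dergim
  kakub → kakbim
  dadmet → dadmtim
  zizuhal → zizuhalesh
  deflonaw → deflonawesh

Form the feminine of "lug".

lulug

"lug" has 1 vowel. The stems with 1 vowel (guw → guguw, siw → sisiw) repeat the first consonant+vowel as a prefix.
The other patterns: stems with 2 vowels delete the last vowel and add -im; stems with 3 vowels add -esh.
So lug → lulug.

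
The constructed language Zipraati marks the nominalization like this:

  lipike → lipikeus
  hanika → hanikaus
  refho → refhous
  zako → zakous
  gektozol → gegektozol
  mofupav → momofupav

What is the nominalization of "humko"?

humkous

"humko" ends in a vowel. The stems ending in a vowel (lipike → lipikeus, hanika → hanikaus, refho → refhous) add -us.
So humko → humkous.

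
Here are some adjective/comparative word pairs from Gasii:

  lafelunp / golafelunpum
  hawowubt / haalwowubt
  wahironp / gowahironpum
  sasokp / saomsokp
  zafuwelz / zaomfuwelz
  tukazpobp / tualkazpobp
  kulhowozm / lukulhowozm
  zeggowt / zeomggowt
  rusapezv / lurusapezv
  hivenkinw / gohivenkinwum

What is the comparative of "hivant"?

gohivantum

lafelunp and tukazpobp both end in -p yet inflect differently (golafelunpum, tualkazpobp), so the final letter is not what conditions the rule; the second-to-last letter is.
"hivant" has second-to-last letter 'n'. The stems whose second-to-last letter is 'n' (lafelunp → golafelunpum, hivenkinw → gohivenkinwum, wahironp → gowahironpum) add go- … -um around the stem.
The other patterns: stems whose second-to-last letter is 'z' add the prefix lu-; stems whose second-to-last letter is 'b' insert -al- after the first vowel; stems whose second-to-last letter is 'k', 'l' or 'w' insert -om- after the first vowel.
So hivant → gohivantum.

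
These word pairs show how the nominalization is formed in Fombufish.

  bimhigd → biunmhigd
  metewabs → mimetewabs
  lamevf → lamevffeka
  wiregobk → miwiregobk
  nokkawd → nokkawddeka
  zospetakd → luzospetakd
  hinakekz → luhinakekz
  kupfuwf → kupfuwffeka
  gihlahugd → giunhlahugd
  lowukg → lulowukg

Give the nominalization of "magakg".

lumagakg

gihlahugd and zospetakd both end in -d yet inflect differently (giunhlahugd, luzospetakd), so the final letter is not what conditions the rule; the second-to-last letter is.
"magakg" has second-to-last letter 'k'. The stems whose second-to-last letter is 'k' (hinakekz → luhinakekz, zospetakd → luzospetakd, lowukg → lulowukg) add the prefix lu-.
The other patterns: stems whose second-to-last letter is 'b' add the prefix mi-; stems whose second-to-last letter is 'g' insert -un- after the first vowel; stems whose second-to-last letter is 'v' or 'w' double the final consonant and add -eka.
So magakg → lumagakg.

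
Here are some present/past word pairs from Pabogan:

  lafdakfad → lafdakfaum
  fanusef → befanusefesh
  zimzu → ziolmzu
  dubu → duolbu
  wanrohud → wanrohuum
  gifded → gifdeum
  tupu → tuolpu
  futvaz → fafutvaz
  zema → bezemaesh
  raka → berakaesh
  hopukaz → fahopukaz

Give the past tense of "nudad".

tupu and wanrohud both have last vowel 'u' yet inflect differently (tuolpu, wanrohuum), so the last vowel is not what conditions the rule; the final letter is.
"nudad" ends in -d. The stems ending in -d (wanrohud → wanrohuum, gifded → gifdeum, lafdakfad → lafdakfaum) drop the final letter and add -um.
So nudad → nudaum.

nudaum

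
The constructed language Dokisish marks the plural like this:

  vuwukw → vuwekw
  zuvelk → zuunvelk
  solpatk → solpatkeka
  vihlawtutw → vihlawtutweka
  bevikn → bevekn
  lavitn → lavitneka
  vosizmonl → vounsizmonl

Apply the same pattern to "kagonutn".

kagonutneka

lavitn and bevikn both end in -n yet inflect differently (lavitneka, bevekn), so the final letter is not what conditions the rule; the second-to-last letter is.
"kagonutn" has second-to-last letter 't'. The stems whose second-to-last letter is 't' (vihlawtutw → vihlawtutweka, solpatk → solpatkeka, lavitn → lavitneka) add -eka.
The other patterns: stems whose second-to-last letter is 'k' change the last vowel to 'e'; stems whose second-to-last letter is 'l' or 'n' insert -un- after the first vowel.
So kagonutn → kagonutneka.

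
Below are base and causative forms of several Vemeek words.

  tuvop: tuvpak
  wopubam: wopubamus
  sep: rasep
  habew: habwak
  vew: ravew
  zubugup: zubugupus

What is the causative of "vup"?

ravup

sep and tuvop both end in -p yet inflect differently (rasep, tuvpak), so the final letter is not what conditions the rule; the number of vowels is.
"vup" has 1 vowel. The stems with 1 vowel (sep → rasep, vew → ravew) add the prefix ra-.
So vup → ravup.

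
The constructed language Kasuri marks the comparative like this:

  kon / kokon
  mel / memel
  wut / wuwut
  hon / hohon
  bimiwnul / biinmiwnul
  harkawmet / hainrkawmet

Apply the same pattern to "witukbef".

wut and harkawmet both end in -t yet inflect differently (wuwut, hainrkawmet), so the final letter is not what conditions the rule; the number of vowels is.
"witukbef" has 3 vowels. The stems with 3 vowels (harkawmet → hainrkawmet, bimiwnul → biinmiwnul) insert -in- after the first vowel.
So witukbef → wiintukbef.

wiintukbef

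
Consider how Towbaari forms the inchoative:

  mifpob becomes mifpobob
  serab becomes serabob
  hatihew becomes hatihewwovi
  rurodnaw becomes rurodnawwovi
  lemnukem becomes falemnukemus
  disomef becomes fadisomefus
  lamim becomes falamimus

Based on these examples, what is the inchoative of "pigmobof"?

fapigmobofus

"pigmobof" ends in -f. The one such stem in the data (disomef → fadisomefus) adds fa- … -us around the stem, so the same rule applies.
The other patterns: stems ending in -b add -ob; stems ending in -w double the final consonant and add -ovi.
So pigmobof → fapigmobofus.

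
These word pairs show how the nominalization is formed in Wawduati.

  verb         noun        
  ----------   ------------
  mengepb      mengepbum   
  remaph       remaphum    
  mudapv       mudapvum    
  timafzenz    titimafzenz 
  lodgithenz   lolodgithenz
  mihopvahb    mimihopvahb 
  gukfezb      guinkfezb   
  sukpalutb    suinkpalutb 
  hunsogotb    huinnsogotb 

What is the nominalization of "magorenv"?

mamagorenv

"magorenv" has second-to-last letter 'n'. The stems whose second-to-last letter is 'n' (timafzenz → titimafzenz, lodgithenz → lolodgithenz) repeat the first consonant+vowel as a prefix.
So magorenv → mamagorenv.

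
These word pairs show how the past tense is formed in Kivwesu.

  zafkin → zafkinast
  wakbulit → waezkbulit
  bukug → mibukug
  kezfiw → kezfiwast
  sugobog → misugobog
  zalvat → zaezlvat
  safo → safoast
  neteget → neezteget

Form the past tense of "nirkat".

"nirkat" ends in -t. The stems ending in -t (zalvat → zaezlvat, neteget → neezteget, wakbulit → waezkbulit) insert -ez- after the first vowel.
The other patterns: stems ending in -g add the prefix mi-; stems ending in -n, -o or -w add -ast.
So nirkat → niezrkat.

niezrkat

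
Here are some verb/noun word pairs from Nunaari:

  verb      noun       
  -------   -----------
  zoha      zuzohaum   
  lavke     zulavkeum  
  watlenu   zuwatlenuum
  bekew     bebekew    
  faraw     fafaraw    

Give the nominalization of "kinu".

zukinuum

lavke and bekew both have last vowel 'e' yet inflect differently (zulavkeum, bebekew), so the last vowel is not what conditions the rule; whether the stem ends in a vowel or a consonant is.
"kinu" ends in a vowel. The stems ending in a vowel (zoha → zuzohaum, lavke → zulavkeum, watlenu → zuwatlenuum) add zu- … -um around the stem.
So kinu → zukinuum.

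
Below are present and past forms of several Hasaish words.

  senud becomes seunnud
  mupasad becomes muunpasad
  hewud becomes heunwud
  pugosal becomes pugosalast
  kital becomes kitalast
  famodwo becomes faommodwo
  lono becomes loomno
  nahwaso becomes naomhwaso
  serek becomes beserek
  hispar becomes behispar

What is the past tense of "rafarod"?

raunfarod

mupasad and pugosal both have last vowel 'a' yet inflect differently (muunpasad, pugosalast), so the last vowel is not what conditions the rule; the final letter is.
"rafarod" ends in -d. The stems ending in -d (senud → seunnud, mupasad → muunpasad, hewud → heunwud) insert -un- after the first vowel.
The other patterns: stems ending in -l add -ast; stems ending in -o insert -om- after the first vowel; stems ending in -k or -r add the prefix be-.
So rafarod → raunfarod.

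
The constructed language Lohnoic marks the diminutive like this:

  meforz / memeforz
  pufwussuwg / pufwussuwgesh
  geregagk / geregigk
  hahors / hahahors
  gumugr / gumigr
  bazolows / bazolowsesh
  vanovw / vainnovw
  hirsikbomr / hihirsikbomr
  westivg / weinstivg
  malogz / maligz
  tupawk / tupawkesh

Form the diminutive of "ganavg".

tupawk and geregagk both end in -k yet inflect differently (tupawkesh, geregigk), so the final letter is not what conditions the rule; the second-to-last letter is.
"ganavg" has second-to-last letter 'v'. The stems whose second-to-last letter is 'v' (westivg → weinstivg, vanovw → vainnovw) insert -in- after the first vowel.
The other patterns: stems whose second-to-last letter is 'w' add -esh; stems whose second-to-last letter is 'g' change the last vowel to 'i'; stems whose second-to-last letter is 'm' or 'r' repeat the first consonant+vowel as a prefix.
So ganavg → gainnavg.

gainnavg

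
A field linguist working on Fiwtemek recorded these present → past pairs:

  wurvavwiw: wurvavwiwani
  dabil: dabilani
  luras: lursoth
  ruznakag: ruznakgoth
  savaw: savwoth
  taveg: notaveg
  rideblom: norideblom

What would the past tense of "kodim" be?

kodimani

wurvavwiw and savaw both end in -w yet inflect differently (wurvavwiwani, savwoth), so the final letter is not what conditions the rule; the last vowel is.
"kodim" has last vowel 'i'. The stems whose last vowel is 'i' (wurvavwiw → wurvavwiwani, dabil → dabilani) add -ani.
So kodim → kodimani.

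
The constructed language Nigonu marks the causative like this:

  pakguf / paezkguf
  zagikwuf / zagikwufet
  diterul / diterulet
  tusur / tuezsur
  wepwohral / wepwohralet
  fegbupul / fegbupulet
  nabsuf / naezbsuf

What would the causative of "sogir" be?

soezgir

"sogir" has 2 vowels. The stems with 2 vowels (tusur → tuezsur, pakguf → paezkguf, nabsuf → naezbsuf) insert -ez- after the first vowel.
So sogir → soezgir.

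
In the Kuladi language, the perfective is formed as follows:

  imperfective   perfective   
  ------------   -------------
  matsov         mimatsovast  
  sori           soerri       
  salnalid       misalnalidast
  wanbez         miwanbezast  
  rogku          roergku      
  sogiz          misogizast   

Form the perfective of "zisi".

"zisi" ends in a vowel. The stems ending in a vowel (sori → soerri, rogku → roergku) insert -er- after the first vowel.
The other pattern: stems ending in a consonant add mi- … -ast around the stem.
So zisi → ziersi.

ziersi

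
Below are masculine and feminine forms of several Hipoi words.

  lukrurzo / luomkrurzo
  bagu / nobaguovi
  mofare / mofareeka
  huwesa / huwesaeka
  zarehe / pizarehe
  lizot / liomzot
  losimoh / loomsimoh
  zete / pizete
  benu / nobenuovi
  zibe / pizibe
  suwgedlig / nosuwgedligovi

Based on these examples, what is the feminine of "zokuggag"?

zete and mofare both end in -e yet inflect differently (pizete, mofareeka), so the final letter is not what conditions the rule; the first letter is.
"zokuggag" begins with z-. The stems beginning with z- (zete → pizete, zarehe → pizarehe, zibe → pizibe) add the prefix pi-.
So zokuggag → pizokuggag.

pizokuggag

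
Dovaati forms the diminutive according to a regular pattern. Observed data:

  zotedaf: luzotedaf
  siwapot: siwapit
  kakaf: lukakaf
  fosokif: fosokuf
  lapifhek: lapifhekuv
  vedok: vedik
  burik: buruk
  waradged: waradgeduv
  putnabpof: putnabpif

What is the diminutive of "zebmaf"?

vedok and lapifhek both end in -k yet inflect differently (vedik, lapifhekuv), so the final letter is not what conditions the rule; the last vowel is.
"zebmaf" has last vowel 'a'. The stems whose last vowel is 'a' (kakaf → lukakaf, zotedaf → luzotedaf) add the prefix lu-.
The other patterns: stems whose last vowel is 'o' change the last vowel to 'i'; stems whose last vowel is 'e' add -uv; stems whose last vowel is 'i' change the last vowel to 'u'.
So zebmaf → luzebmaf.

luzebmaf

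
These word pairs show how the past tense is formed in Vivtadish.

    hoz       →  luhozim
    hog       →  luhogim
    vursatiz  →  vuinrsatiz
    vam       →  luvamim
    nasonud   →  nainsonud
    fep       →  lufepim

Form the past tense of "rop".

luropim

"rop" has 1 vowel. The stems with 1 vowel (fep → lufepim, vam → luvamim, hoz → luhozim) add lu- … -im around the stem.
So rop → luropim.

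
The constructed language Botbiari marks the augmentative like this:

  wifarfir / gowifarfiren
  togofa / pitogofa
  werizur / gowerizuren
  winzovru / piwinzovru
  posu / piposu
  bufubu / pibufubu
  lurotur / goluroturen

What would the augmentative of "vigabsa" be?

pivigabsa

bufubu and werizur both have last vowel 'u' yet inflect differently (pibufubu, gowerizuren), so the last vowel is not what conditions the rule; whether the stem ends in a vowel or a consonant is.
"vigabsa" ends in a vowel. The stems ending in a vowel (bufubu → pibufubu, posu → piposu, winzovru → piwinzovru) add the prefix pi-.
The other pattern: stems ending in a consonant add go- … -en around the stem.
So vigabsa → pivigabsa.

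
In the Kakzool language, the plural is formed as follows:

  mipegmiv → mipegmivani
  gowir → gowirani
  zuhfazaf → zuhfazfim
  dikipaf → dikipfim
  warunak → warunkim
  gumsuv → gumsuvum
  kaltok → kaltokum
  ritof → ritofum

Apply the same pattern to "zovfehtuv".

zovfehtuvum

"zovfehtuv" has last vowel 'u'. The one such stem in the data (gumsuv → gumsuvum) adds -um, so the same rule applies.
So zovfehtuv → zovfehtuvum.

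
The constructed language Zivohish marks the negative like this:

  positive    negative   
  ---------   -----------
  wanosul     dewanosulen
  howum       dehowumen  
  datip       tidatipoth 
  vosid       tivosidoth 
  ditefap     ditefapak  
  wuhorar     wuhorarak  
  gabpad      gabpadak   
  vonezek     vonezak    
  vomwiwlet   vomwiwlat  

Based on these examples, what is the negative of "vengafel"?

datip and ditefap both end in -p yet inflect differently (tidatipoth, ditefapak), so the final letter is not what conditions the rule; the last vowel is.
"vengafel" has last vowel 'e'. The stems whose last vowel is 'e' (vonezek → vonezak, vomwiwlet → vomwiwlat) change the last vowel to 'a'.
So vengafel → vengafal.

vengafal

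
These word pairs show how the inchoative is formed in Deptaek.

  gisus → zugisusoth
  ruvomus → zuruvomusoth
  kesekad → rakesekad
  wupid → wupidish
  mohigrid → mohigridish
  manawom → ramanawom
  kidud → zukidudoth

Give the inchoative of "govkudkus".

zugovkudkusoth

kidud and mohigrid both end in -d yet inflect differently (zukidudoth, mohigridish), so the final letter is not what conditions the rule; the last vowel is.
"govkudkus" has last vowel 'u'. The stems whose last vowel is 'u' (gisus → zugisusoth, ruvomus → zuruvomusoth, kidud → zukidudoth) add zu- … -oth around the stem.
The other patterns: stems whose last vowel is 'i' add -ish; stems whose last vowel is 'a' or 'o' add the prefix ra-.
So govkudkus → zugovkudkusoth.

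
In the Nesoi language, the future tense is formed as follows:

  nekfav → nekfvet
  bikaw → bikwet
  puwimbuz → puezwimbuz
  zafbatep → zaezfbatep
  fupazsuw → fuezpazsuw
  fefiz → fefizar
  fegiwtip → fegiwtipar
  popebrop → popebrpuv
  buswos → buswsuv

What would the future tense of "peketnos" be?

"peketnos" has last vowel 'o'. The stems whose last vowel is 'o' (popebrop → popebrpuv, buswos → buswsuv) delete the last vowel and add -uv.
So peketnos → peketnsuv.

peketnsuv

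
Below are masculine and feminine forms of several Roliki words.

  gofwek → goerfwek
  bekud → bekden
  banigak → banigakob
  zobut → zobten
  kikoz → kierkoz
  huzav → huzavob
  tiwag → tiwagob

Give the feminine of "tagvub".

tagvben

banigak and gofwek both end in -k yet inflect differently (banigakob, goerfwek), so the final letter is not what conditions the rule; the last vowel is.
"tagvub" has last vowel 'u'. The stems whose last vowel is 'u' (zobut → zobten, bekud → bekden) delete the last vowel and add -en.
So tagvub → tagvben.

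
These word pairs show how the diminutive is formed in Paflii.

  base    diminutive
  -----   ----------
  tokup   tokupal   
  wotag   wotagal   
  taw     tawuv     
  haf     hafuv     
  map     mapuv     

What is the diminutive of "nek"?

nekuv

tokup and map both end in -p yet inflect differently (tokupal, mapuv), so the final letter is not what conditions the rule; the number of vowels is.
"nek" has 1 vowel. The stems with 1 vowel (taw → tawuv, haf → hafuv, map → mapuv) add -uv.
So nek → nekuv.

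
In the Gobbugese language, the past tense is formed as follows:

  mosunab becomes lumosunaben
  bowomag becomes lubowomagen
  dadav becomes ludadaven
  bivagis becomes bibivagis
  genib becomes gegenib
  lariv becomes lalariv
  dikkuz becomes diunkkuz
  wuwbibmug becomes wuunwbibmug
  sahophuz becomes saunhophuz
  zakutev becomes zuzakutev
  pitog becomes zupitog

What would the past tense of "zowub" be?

mosunab and genib both end in -b yet inflect differently (lumosunaben, gegenib), so the final letter is not what conditions the rule; the last vowel is.
"zowub" has last vowel 'u'. The stems whose last vowel is 'u' (dikkuz → diunkkuz, wuwbibmug → wuunwbibmug, sahophuz → saunhophuz) insert -un- after the first vowel.
The other patterns: stems whose last vowel is 'a' add lu- … -en around the stem; stems whose last vowel is 'i' repeat the first consonant+vowel as a prefix; stems whose last vowel is 'e' or 'o' add the prefix zu-.
So zowub → zounwub.

zounwub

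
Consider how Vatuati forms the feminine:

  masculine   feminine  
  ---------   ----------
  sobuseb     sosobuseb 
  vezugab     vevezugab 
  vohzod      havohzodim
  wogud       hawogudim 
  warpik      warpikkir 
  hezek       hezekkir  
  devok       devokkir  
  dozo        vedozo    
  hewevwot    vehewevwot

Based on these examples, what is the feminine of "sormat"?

sobuseb and hezek both have last vowel 'e' yet inflect differently (sosobuseb, hezekkir), so the last vowel is not what conditions the rule; the final letter is.
"sormat" ends in -t. The one such stem in the data (hewevwot → vehewevwot) adds the prefix ve-, so the same rule applies.
The other patterns: stems ending in -b repeat the first consonant+vowel as a prefix; stems ending in -d add ha- … -im around the stem; stems ending in -k double the final consonant and add -ir.
So sormat → vesormat.

vesormat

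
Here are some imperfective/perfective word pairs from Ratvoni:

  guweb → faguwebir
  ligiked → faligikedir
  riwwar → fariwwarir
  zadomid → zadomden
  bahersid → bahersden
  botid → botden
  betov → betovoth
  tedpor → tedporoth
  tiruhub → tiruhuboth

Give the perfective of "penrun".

ligiked and zadomid both end in -d yet inflect differently (faligikedir, zadomden), so the final letter is not what conditions the rule; the last vowel is.
"penrun" has last vowel 'u'. The one such stem in the data (tiruhub → tiruhuboth) adds -oth, so the same rule applies.
So penrun → penrunoth.

penrunoth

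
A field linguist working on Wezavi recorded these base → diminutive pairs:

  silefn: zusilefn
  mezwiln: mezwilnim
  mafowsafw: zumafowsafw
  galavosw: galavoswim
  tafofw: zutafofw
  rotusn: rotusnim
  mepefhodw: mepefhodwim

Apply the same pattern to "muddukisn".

silefn and rotusn both end in -n yet inflect differently (zusilefn, rotusnim), so the final letter is not what conditions the rule; the second-to-last letter is.
"muddukisn" has second-to-last letter 's'. The stems whose second-to-last letter is 's' (rotusn → rotusnim, galavosw → galavoswim) add -im.
The other pattern: stems whose second-to-last letter is 'f' add the prefix zu-.
So muddukisn → muddukisnim.

muddukisnim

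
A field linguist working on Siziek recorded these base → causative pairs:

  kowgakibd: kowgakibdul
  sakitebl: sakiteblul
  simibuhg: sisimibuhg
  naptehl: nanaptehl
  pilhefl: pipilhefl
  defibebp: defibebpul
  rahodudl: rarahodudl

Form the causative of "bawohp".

"bawohp" has second-to-last letter 'h'. The stems whose second-to-last letter is 'h' (simibuhg → sisimibuhg, naptehl → nanaptehl) repeat the first consonant+vowel as a prefix.
The other pattern: stems whose second-to-last letter is 'b' add -ul.
So bawohp → babawohp.

babawohp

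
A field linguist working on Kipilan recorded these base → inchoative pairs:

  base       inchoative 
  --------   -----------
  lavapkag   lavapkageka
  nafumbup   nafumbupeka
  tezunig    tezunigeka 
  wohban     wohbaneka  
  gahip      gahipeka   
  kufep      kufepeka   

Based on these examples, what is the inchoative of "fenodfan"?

fenodfaneka

Every pair shown (lavapkag → lavapkageka, nafumbup → nafumbupeka, tezunig → tezunigeka, …) follows the same rule: add -eka.
So fenodfan → fenodfaneka.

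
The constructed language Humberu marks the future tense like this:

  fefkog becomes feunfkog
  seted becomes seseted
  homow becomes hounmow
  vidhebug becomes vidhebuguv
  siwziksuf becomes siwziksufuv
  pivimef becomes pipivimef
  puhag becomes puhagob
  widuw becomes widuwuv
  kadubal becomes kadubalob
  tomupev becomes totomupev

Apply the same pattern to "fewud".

fewuduv

vidhebug and puhag both end in -g yet inflect differently (vidhebuguv, puhagob), so the final letter is not what conditions the rule; the last vowel is.
"fewud" has last vowel 'u'. The stems whose last vowel is 'u' (siwziksuf → siwziksufuv, vidhebug → vidhebuguv, widuw → widuwuv) add -uv.
The other patterns: stems whose last vowel is 'a' add -ob; stems whose last vowel is 'e' repeat the first consonant+vowel as a prefix; stems whose last vowel is 'o' insert -un- after the first vowel.
So fewud → fewuduv.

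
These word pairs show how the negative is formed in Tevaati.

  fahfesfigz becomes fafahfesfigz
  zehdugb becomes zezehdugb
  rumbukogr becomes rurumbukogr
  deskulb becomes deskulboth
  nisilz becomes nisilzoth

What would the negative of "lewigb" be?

zehdugb and deskulb both end in -b yet inflect differently (zezehdugb, deskulboth), so the final letter is not what conditions the rule; the second-to-last letter is.
"lewigb" has second-to-last letter 'g'. The stems whose second-to-last letter is 'g' (fahfesfigz → fafahfesfigz, zehdugb → zezehdugb, rumbukogr → rurumbukogr) repeat the first consonant+vowel as a prefix.
The other pattern: stems whose second-to-last letter is 'l' add -oth.
So lewigb → lelewigb.

lelewigb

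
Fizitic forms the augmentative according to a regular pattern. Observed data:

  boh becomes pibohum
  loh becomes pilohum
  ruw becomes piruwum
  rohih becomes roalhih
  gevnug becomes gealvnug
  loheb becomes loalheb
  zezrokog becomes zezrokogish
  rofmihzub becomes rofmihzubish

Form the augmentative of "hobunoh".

hobunohish

"hobunoh" has 3 vowels. The stems with 3 vowels (zezrokog → zezrokogish, rofmihzub → rofmihzubish) add -ish.
So hobunoh → hobunohish.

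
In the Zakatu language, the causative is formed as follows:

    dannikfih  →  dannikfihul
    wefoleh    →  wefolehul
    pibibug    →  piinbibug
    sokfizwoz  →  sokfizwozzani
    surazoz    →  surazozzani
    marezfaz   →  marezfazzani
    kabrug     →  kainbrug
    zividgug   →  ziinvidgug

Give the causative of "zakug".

zainkug

"zakug" ends in -g. The stems ending in -g (pibibug → piinbibug, zividgug → ziinvidgug, kabrug → kainbrug) insert -in- after the first vowel.
The other patterns: stems ending in -h add -ul; stems ending in -z double the final consonant and add -ani.
So zakug → zainkug.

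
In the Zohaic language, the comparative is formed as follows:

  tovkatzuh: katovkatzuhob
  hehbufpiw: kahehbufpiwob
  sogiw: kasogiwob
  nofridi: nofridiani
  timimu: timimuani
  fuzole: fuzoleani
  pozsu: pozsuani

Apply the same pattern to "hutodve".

hehbufpiw and nofridi both have last vowel 'i' yet inflect differently (kahehbufpiwob, nofridiani), so the last vowel is not what conditions the rule; whether the stem ends in a vowel or a consonant is.
"hutodve" ends in a vowel. The stems ending in a vowel (nofridi → nofridiani, timimu → timimuani, fuzole → fuzoleani) add -ani.
So hutodve → hutodveani.

hutodveani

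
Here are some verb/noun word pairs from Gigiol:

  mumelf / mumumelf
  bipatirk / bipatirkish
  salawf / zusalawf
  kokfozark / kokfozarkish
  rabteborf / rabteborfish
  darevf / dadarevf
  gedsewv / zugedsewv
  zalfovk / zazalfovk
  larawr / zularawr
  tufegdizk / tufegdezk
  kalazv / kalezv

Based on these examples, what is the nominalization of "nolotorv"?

rabteborf and salawf both end in -f yet inflect differently (rabteborfish, zusalawf), so the final letter is not what conditions the rule; the second-to-last letter is.
"nolotorv" has second-to-last letter 'r'. The stems whose second-to-last letter is 'r' (kokfozark → kokfozarkish, bipatirk → bipatirkish, rabteborf → rabteborfish) add -ish.
The other patterns: stems whose second-to-last letter is 'w' add the prefix zu-; stems whose second-to-last letter is 'z' change the last vowel to 'e'; stems whose second-to-last letter is 'l' or 'v' repeat the first consonant+vowel as a prefix.
So nolotorv → nolotorvish.

nolotorvish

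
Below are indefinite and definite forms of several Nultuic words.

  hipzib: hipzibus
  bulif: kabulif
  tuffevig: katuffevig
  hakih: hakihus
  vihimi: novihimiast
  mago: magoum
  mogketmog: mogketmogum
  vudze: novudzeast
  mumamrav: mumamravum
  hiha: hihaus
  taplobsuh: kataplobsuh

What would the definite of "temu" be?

katemu

"temu" begins with t-. The stems beginning with t- (taplobsuh → kataplobsuh, tuffevig → katuffevig) add the prefix ka-.
So temu → katemu.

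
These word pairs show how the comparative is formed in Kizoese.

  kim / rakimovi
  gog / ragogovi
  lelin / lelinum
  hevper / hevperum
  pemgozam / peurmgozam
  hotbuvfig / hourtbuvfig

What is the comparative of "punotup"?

puurnotup

"punotup" has 3 vowels. The stems with 3 vowels (pemgozam → peurmgozam, hotbuvfig → hourtbuvfig) insert -ur- after the first vowel.
So punotup → puurnotup.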